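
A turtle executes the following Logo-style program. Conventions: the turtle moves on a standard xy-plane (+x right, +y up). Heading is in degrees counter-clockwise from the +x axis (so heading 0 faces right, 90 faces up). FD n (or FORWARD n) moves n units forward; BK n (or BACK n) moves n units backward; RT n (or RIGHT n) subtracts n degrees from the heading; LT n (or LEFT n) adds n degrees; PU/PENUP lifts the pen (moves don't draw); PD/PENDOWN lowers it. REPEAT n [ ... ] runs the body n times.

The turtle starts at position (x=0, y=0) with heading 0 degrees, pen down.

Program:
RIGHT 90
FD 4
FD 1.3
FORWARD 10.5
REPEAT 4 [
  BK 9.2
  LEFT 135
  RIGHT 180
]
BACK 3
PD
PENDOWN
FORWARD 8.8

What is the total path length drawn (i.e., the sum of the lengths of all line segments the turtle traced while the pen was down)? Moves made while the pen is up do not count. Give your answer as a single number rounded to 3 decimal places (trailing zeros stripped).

Answer: 64.4

Derivation:
Executing turtle program step by step:
Start: pos=(0,0), heading=0, pen down
RT 90: heading 0 -> 270
FD 4: (0,0) -> (0,-4) [heading=270, draw]
FD 1.3: (0,-4) -> (0,-5.3) [heading=270, draw]
FD 10.5: (0,-5.3) -> (0,-15.8) [heading=270, draw]
REPEAT 4 [
  -- iteration 1/4 --
  BK 9.2: (0,-15.8) -> (0,-6.6) [heading=270, draw]
  LT 135: heading 270 -> 45
  RT 180: heading 45 -> 225
  -- iteration 2/4 --
  BK 9.2: (0,-6.6) -> (6.505,-0.095) [heading=225, draw]
  LT 135: heading 225 -> 0
  RT 180: heading 0 -> 180
  -- iteration 3/4 --
  BK 9.2: (6.505,-0.095) -> (15.705,-0.095) [heading=180, draw]
  LT 135: heading 180 -> 315
  RT 180: heading 315 -> 135
  -- iteration 4/4 --
  BK 9.2: (15.705,-0.095) -> (22.211,-6.6) [heading=135, draw]
  LT 135: heading 135 -> 270
  RT 180: heading 270 -> 90
]
BK 3: (22.211,-6.6) -> (22.211,-9.6) [heading=90, draw]
PD: pen down
PD: pen down
FD 8.8: (22.211,-9.6) -> (22.211,-0.8) [heading=90, draw]
Final: pos=(22.211,-0.8), heading=90, 9 segment(s) drawn

Segment lengths:
  seg 1: (0,0) -> (0,-4), length = 4
  seg 2: (0,-4) -> (0,-5.3), length = 1.3
  seg 3: (0,-5.3) -> (0,-15.8), length = 10.5
  seg 4: (0,-15.8) -> (0,-6.6), length = 9.2
  seg 5: (0,-6.6) -> (6.505,-0.095), length = 9.2
  seg 6: (6.505,-0.095) -> (15.705,-0.095), length = 9.2
  seg 7: (15.705,-0.095) -> (22.211,-6.6), length = 9.2
  seg 8: (22.211,-6.6) -> (22.211,-9.6), length = 3
  seg 9: (22.211,-9.6) -> (22.211,-0.8), length = 8.8
Total = 64.4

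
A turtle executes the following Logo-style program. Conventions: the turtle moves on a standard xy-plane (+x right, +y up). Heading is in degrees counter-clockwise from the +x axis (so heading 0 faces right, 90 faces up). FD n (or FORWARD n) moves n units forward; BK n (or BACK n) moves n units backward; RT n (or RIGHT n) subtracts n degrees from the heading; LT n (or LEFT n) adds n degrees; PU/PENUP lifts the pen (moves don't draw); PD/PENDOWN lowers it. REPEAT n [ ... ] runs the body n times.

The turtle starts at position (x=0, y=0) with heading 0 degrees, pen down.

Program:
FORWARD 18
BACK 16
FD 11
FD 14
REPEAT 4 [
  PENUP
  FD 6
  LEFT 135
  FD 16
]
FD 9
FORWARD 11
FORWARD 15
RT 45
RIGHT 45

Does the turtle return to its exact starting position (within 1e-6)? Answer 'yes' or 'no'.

Executing turtle program step by step:
Start: pos=(0,0), heading=0, pen down
FD 18: (0,0) -> (18,0) [heading=0, draw]
BK 16: (18,0) -> (2,0) [heading=0, draw]
FD 11: (2,0) -> (13,0) [heading=0, draw]
FD 14: (13,0) -> (27,0) [heading=0, draw]
REPEAT 4 [
  -- iteration 1/4 --
  PU: pen up
  FD 6: (27,0) -> (33,0) [heading=0, move]
  LT 135: heading 0 -> 135
  FD 16: (33,0) -> (21.686,11.314) [heading=135, move]
  -- iteration 2/4 --
  PU: pen up
  FD 6: (21.686,11.314) -> (17.444,15.556) [heading=135, move]
  LT 135: heading 135 -> 270
  FD 16: (17.444,15.556) -> (17.444,-0.444) [heading=270, move]
  -- iteration 3/4 --
  PU: pen up
  FD 6: (17.444,-0.444) -> (17.444,-6.444) [heading=270, move]
  LT 135: heading 270 -> 45
  FD 16: (17.444,-6.444) -> (28.757,4.87) [heading=45, move]
  -- iteration 4/4 --
  PU: pen up
  FD 6: (28.757,4.87) -> (33,9.113) [heading=45, move]
  LT 135: heading 45 -> 180
  FD 16: (33,9.113) -> (17,9.113) [heading=180, move]
]
FD 9: (17,9.113) -> (8,9.113) [heading=180, move]
FD 11: (8,9.113) -> (-3,9.113) [heading=180, move]
FD 15: (-3,9.113) -> (-18,9.113) [heading=180, move]
RT 45: heading 180 -> 135
RT 45: heading 135 -> 90
Final: pos=(-18,9.113), heading=90, 4 segment(s) drawn

Start position: (0, 0)
Final position: (-18, 9.113)
Distance = 20.175; >= 1e-6 -> NOT closed

Answer: no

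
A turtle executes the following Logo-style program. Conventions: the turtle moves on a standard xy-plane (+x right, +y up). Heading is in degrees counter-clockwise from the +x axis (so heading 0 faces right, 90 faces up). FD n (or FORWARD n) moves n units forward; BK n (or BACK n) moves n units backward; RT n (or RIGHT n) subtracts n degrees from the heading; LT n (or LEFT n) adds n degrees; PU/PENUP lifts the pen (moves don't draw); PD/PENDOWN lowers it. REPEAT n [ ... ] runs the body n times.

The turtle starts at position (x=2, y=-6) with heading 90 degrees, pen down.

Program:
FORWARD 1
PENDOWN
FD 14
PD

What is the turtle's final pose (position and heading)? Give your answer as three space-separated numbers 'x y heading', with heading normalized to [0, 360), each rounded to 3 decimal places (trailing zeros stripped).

Answer: 2 9 90

Derivation:
Executing turtle program step by step:
Start: pos=(2,-6), heading=90, pen down
FD 1: (2,-6) -> (2,-5) [heading=90, draw]
PD: pen down
FD 14: (2,-5) -> (2,9) [heading=90, draw]
PD: pen down
Final: pos=(2,9), heading=90, 2 segment(s) drawn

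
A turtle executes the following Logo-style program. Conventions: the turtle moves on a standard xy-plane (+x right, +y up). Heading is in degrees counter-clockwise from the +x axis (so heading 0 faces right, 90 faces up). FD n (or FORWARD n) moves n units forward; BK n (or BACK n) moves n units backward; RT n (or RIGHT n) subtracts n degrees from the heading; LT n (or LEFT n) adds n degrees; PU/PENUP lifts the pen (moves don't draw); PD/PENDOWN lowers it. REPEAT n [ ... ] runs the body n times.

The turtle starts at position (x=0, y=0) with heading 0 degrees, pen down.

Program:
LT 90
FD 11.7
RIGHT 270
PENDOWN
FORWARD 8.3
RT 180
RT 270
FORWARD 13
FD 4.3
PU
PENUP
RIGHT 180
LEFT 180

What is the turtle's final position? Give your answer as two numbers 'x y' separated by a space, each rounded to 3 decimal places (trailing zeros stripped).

Executing turtle program step by step:
Start: pos=(0,0), heading=0, pen down
LT 90: heading 0 -> 90
FD 11.7: (0,0) -> (0,11.7) [heading=90, draw]
RT 270: heading 90 -> 180
PD: pen down
FD 8.3: (0,11.7) -> (-8.3,11.7) [heading=180, draw]
RT 180: heading 180 -> 0
RT 270: heading 0 -> 90
FD 13: (-8.3,11.7) -> (-8.3,24.7) [heading=90, draw]
FD 4.3: (-8.3,24.7) -> (-8.3,29) [heading=90, draw]
PU: pen up
PU: pen up
RT 180: heading 90 -> 270
LT 180: heading 270 -> 90
Final: pos=(-8.3,29), heading=90, 4 segment(s) drawn

Answer: -8.3 29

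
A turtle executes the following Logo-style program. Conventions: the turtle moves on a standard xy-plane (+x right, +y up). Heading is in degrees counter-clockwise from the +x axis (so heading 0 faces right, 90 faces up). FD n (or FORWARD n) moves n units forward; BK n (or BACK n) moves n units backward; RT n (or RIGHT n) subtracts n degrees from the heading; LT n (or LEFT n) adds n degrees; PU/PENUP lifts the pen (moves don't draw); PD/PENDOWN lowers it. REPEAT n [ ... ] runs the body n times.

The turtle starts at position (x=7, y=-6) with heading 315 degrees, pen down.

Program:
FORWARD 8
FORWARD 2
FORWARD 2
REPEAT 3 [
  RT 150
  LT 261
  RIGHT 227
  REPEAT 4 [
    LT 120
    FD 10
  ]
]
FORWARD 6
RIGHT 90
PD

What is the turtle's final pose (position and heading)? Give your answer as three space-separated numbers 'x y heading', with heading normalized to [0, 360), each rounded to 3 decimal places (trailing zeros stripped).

Answer: 44.437 -35.778 237

Derivation:
Executing turtle program step by step:
Start: pos=(7,-6), heading=315, pen down
FD 8: (7,-6) -> (12.657,-11.657) [heading=315, draw]
FD 2: (12.657,-11.657) -> (14.071,-13.071) [heading=315, draw]
FD 2: (14.071,-13.071) -> (15.485,-14.485) [heading=315, draw]
REPEAT 3 [
  -- iteration 1/3 --
  RT 150: heading 315 -> 165
  LT 261: heading 165 -> 66
  RT 227: heading 66 -> 199
  REPEAT 4 [
    -- iteration 1/4 --
    LT 120: heading 199 -> 319
    FD 10: (15.485,-14.485) -> (23.032,-21.046) [heading=319, draw]
    -- iteration 2/4 --
    LT 120: heading 319 -> 79
    FD 10: (23.032,-21.046) -> (24.94,-11.23) [heading=79, draw]
    -- iteration 3/4 --
    LT 120: heading 79 -> 199
    FD 10: (24.94,-11.23) -> (15.485,-14.485) [heading=199, draw]
    -- iteration 4/4 --
    LT 120: heading 199 -> 319
    FD 10: (15.485,-14.485) -> (23.032,-21.046) [heading=319, draw]
  ]
  -- iteration 2/3 --
  RT 150: heading 319 -> 169
  LT 261: heading 169 -> 70
  RT 227: heading 70 -> 203
  REPEAT 4 [
    -- iteration 1/4 --
    LT 120: heading 203 -> 323
    FD 10: (23.032,-21.046) -> (31.019,-27.064) [heading=323, draw]
    -- iteration 2/4 --
    LT 120: heading 323 -> 83
    FD 10: (31.019,-27.064) -> (32.237,-17.139) [heading=83, draw]
    -- iteration 3/4 --
    LT 120: heading 83 -> 203
    FD 10: (32.237,-17.139) -> (23.032,-21.046) [heading=203, draw]
    -- iteration 4/4 --
    LT 120: heading 203 -> 323
    FD 10: (23.032,-21.046) -> (31.019,-27.064) [heading=323, draw]
  ]
  -- iteration 3/3 --
  RT 150: heading 323 -> 173
  LT 261: heading 173 -> 74
  RT 227: heading 74 -> 207
  REPEAT 4 [
    -- iteration 1/4 --
    LT 120: heading 207 -> 327
    FD 10: (31.019,-27.064) -> (39.405,-32.51) [heading=327, draw]
    -- iteration 2/4 --
    LT 120: heading 327 -> 87
    FD 10: (39.405,-32.51) -> (39.929,-22.524) [heading=87, draw]
    -- iteration 3/4 --
    LT 120: heading 87 -> 207
    FD 10: (39.929,-22.524) -> (31.019,-27.064) [heading=207, draw]
    -- iteration 4/4 --
    LT 120: heading 207 -> 327
    FD 10: (31.019,-27.064) -> (39.405,-32.51) [heading=327, draw]
  ]
]
FD 6: (39.405,-32.51) -> (44.437,-35.778) [heading=327, draw]
RT 90: heading 327 -> 237
PD: pen down
Final: pos=(44.437,-35.778), heading=237, 16 segment(s) drawn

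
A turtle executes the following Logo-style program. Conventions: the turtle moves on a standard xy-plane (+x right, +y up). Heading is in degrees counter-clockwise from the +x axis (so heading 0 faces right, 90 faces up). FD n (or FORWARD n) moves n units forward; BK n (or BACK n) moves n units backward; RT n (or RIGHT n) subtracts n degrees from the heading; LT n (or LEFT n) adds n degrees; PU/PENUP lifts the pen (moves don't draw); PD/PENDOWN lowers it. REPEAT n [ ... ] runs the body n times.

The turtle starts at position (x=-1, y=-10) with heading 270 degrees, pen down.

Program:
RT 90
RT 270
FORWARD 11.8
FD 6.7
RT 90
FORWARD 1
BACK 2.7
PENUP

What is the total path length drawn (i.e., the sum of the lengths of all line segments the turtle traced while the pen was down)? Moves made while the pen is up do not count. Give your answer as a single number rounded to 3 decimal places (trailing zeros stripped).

Executing turtle program step by step:
Start: pos=(-1,-10), heading=270, pen down
RT 90: heading 270 -> 180
RT 270: heading 180 -> 270
FD 11.8: (-1,-10) -> (-1,-21.8) [heading=270, draw]
FD 6.7: (-1,-21.8) -> (-1,-28.5) [heading=270, draw]
RT 90: heading 270 -> 180
FD 1: (-1,-28.5) -> (-2,-28.5) [heading=180, draw]
BK 2.7: (-2,-28.5) -> (0.7,-28.5) [heading=180, draw]
PU: pen up
Final: pos=(0.7,-28.5), heading=180, 4 segment(s) drawn

Segment lengths:
  seg 1: (-1,-10) -> (-1,-21.8), length = 11.8
  seg 2: (-1,-21.8) -> (-1,-28.5), length = 6.7
  seg 3: (-1,-28.5) -> (-2,-28.5), length = 1
  seg 4: (-2,-28.5) -> (0.7,-28.5), length = 2.7
Total = 22.2

Answer: 22.2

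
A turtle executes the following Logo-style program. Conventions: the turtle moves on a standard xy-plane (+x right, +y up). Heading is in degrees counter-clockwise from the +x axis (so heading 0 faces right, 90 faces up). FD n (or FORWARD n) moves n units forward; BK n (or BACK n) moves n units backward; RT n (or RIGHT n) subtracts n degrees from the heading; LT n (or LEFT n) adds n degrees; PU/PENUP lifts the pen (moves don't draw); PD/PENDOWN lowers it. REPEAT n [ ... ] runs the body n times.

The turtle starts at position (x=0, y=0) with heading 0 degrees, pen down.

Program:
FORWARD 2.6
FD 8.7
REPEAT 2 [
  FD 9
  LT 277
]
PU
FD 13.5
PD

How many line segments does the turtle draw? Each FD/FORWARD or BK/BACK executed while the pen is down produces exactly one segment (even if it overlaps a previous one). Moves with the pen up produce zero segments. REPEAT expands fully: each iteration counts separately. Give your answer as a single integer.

Executing turtle program step by step:
Start: pos=(0,0), heading=0, pen down
FD 2.6: (0,0) -> (2.6,0) [heading=0, draw]
FD 8.7: (2.6,0) -> (11.3,0) [heading=0, draw]
REPEAT 2 [
  -- iteration 1/2 --
  FD 9: (11.3,0) -> (20.3,0) [heading=0, draw]
  LT 277: heading 0 -> 277
  -- iteration 2/2 --
  FD 9: (20.3,0) -> (21.397,-8.933) [heading=277, draw]
  LT 277: heading 277 -> 194
]
PU: pen up
FD 13.5: (21.397,-8.933) -> (8.298,-12.199) [heading=194, move]
PD: pen down
Final: pos=(8.298,-12.199), heading=194, 4 segment(s) drawn
Segments drawn: 4

Answer: 4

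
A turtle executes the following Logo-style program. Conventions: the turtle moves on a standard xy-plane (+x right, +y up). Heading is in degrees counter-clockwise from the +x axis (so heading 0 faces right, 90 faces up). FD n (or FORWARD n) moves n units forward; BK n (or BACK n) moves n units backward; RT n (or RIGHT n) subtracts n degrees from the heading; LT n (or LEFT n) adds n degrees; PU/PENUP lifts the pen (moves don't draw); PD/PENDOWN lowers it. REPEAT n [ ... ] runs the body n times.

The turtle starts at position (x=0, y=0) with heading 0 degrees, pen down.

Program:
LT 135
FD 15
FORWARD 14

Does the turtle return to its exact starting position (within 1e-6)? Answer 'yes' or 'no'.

Executing turtle program step by step:
Start: pos=(0,0), heading=0, pen down
LT 135: heading 0 -> 135
FD 15: (0,0) -> (-10.607,10.607) [heading=135, draw]
FD 14: (-10.607,10.607) -> (-20.506,20.506) [heading=135, draw]
Final: pos=(-20.506,20.506), heading=135, 2 segment(s) drawn

Start position: (0, 0)
Final position: (-20.506, 20.506)
Distance = 29; >= 1e-6 -> NOT closed

Answer: no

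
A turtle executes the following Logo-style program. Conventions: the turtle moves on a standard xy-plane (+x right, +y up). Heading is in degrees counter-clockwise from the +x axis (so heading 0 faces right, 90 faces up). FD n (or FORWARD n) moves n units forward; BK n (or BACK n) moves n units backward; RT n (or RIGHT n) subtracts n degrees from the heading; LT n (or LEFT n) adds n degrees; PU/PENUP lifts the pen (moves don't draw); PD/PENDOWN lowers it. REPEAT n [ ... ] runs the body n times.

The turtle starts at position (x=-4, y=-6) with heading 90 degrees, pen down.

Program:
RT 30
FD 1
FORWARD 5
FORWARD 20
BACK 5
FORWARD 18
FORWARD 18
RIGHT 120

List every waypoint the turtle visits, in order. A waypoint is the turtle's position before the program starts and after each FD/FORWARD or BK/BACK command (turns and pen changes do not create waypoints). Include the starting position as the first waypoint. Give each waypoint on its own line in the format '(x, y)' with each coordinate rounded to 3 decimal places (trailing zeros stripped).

Executing turtle program step by step:
Start: pos=(-4,-6), heading=90, pen down
RT 30: heading 90 -> 60
FD 1: (-4,-6) -> (-3.5,-5.134) [heading=60, draw]
FD 5: (-3.5,-5.134) -> (-1,-0.804) [heading=60, draw]
FD 20: (-1,-0.804) -> (9,16.517) [heading=60, draw]
BK 5: (9,16.517) -> (6.5,12.187) [heading=60, draw]
FD 18: (6.5,12.187) -> (15.5,27.775) [heading=60, draw]
FD 18: (15.5,27.775) -> (24.5,43.363) [heading=60, draw]
RT 120: heading 60 -> 300
Final: pos=(24.5,43.363), heading=300, 6 segment(s) drawn
Waypoints (7 total):
(-4, -6)
(-3.5, -5.134)
(-1, -0.804)
(9, 16.517)
(6.5, 12.187)
(15.5, 27.775)
(24.5, 43.363)

Answer: (-4, -6)
(-3.5, -5.134)
(-1, -0.804)
(9, 16.517)
(6.5, 12.187)
(15.5, 27.775)
(24.5, 43.363)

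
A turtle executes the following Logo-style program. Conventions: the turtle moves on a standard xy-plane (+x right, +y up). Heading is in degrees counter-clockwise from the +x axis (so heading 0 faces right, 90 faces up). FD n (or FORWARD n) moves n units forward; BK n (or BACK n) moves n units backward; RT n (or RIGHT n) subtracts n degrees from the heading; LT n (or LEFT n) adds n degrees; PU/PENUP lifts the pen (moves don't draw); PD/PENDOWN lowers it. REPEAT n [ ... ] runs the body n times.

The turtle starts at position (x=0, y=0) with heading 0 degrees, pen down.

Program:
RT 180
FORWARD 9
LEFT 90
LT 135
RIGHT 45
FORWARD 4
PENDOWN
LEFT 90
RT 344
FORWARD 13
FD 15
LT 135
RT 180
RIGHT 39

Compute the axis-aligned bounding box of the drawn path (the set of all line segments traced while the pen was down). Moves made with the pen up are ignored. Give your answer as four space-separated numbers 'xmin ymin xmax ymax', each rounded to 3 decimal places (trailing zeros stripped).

Executing turtle program step by step:
Start: pos=(0,0), heading=0, pen down
RT 180: heading 0 -> 180
FD 9: (0,0) -> (-9,0) [heading=180, draw]
LT 90: heading 180 -> 270
LT 135: heading 270 -> 45
RT 45: heading 45 -> 0
FD 4: (-9,0) -> (-5,0) [heading=0, draw]
PD: pen down
LT 90: heading 0 -> 90
RT 344: heading 90 -> 106
FD 13: (-5,0) -> (-8.583,12.496) [heading=106, draw]
FD 15: (-8.583,12.496) -> (-12.718,26.915) [heading=106, draw]
LT 135: heading 106 -> 241
RT 180: heading 241 -> 61
RT 39: heading 61 -> 22
Final: pos=(-12.718,26.915), heading=22, 4 segment(s) drawn

Segment endpoints: x in {-12.718, -9, -8.583, -5, 0}, y in {0, 0, 12.496, 26.915}
xmin=-12.718, ymin=0, xmax=0, ymax=26.915

Answer: -12.718 0 0 26.915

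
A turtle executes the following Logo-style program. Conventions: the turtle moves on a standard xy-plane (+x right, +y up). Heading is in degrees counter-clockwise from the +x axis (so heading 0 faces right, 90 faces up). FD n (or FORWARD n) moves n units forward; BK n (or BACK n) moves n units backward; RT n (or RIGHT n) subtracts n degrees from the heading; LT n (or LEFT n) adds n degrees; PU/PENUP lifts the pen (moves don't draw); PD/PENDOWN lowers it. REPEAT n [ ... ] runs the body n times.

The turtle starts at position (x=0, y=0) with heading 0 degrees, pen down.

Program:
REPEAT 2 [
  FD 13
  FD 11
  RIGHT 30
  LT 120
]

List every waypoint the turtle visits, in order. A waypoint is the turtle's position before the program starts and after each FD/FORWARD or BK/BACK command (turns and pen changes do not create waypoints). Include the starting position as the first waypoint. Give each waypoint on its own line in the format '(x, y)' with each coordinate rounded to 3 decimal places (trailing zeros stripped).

Answer: (0, 0)
(13, 0)
(24, 0)
(24, 13)
(24, 24)

Derivation:
Executing turtle program step by step:
Start: pos=(0,0), heading=0, pen down
REPEAT 2 [
  -- iteration 1/2 --
  FD 13: (0,0) -> (13,0) [heading=0, draw]
  FD 11: (13,0) -> (24,0) [heading=0, draw]
  RT 30: heading 0 -> 330
  LT 120: heading 330 -> 90
  -- iteration 2/2 --
  FD 13: (24,0) -> (24,13) [heading=90, draw]
  FD 11: (24,13) -> (24,24) [heading=90, draw]
  RT 30: heading 90 -> 60
  LT 120: heading 60 -> 180
]
Final: pos=(24,24), heading=180, 4 segment(s) drawn
Waypoints (5 total):
(0, 0)
(13, 0)
(24, 0)
(24, 13)
(24, 24)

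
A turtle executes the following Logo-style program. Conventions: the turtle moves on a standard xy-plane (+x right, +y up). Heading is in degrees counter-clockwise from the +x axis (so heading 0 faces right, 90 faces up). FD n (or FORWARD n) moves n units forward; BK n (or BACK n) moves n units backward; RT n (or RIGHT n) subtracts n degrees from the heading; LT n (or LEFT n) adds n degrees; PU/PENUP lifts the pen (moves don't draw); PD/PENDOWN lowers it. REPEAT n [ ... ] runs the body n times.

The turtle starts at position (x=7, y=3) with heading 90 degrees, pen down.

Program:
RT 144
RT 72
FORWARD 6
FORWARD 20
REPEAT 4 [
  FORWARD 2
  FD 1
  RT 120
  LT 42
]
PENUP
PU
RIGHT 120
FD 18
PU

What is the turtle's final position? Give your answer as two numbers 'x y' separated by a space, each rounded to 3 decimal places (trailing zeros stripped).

Executing turtle program step by step:
Start: pos=(7,3), heading=90, pen down
RT 144: heading 90 -> 306
RT 72: heading 306 -> 234
FD 6: (7,3) -> (3.473,-1.854) [heading=234, draw]
FD 20: (3.473,-1.854) -> (-8.282,-18.034) [heading=234, draw]
REPEAT 4 [
  -- iteration 1/4 --
  FD 2: (-8.282,-18.034) -> (-9.458,-19.652) [heading=234, draw]
  FD 1: (-9.458,-19.652) -> (-10.046,-20.461) [heading=234, draw]
  RT 120: heading 234 -> 114
  LT 42: heading 114 -> 156
  -- iteration 2/4 --
  FD 2: (-10.046,-20.461) -> (-11.873,-19.648) [heading=156, draw]
  FD 1: (-11.873,-19.648) -> (-12.786,-19.241) [heading=156, draw]
  RT 120: heading 156 -> 36
  LT 42: heading 36 -> 78
  -- iteration 3/4 --
  FD 2: (-12.786,-19.241) -> (-12.371,-17.285) [heading=78, draw]
  FD 1: (-12.371,-17.285) -> (-12.163,-16.307) [heading=78, draw]
  RT 120: heading 78 -> 318
  LT 42: heading 318 -> 0
  -- iteration 4/4 --
  FD 2: (-12.163,-16.307) -> (-10.163,-16.307) [heading=0, draw]
  FD 1: (-10.163,-16.307) -> (-9.163,-16.307) [heading=0, draw]
  RT 120: heading 0 -> 240
  LT 42: heading 240 -> 282
]
PU: pen up
PU: pen up
RT 120: heading 282 -> 162
FD 18: (-9.163,-16.307) -> (-26.282,-10.745) [heading=162, move]
PU: pen up
Final: pos=(-26.282,-10.745), heading=162, 10 segment(s) drawn

Answer: -26.282 -10.745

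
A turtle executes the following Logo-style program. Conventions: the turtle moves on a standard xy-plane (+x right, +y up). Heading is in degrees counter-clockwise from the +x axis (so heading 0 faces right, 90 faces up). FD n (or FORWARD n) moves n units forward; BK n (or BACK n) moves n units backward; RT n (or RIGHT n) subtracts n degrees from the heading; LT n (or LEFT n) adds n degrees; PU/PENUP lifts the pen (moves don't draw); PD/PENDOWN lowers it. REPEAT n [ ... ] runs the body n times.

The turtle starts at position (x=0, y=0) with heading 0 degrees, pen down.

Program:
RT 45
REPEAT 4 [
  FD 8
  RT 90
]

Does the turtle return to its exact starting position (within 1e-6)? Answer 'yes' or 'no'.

Executing turtle program step by step:
Start: pos=(0,0), heading=0, pen down
RT 45: heading 0 -> 315
REPEAT 4 [
  -- iteration 1/4 --
  FD 8: (0,0) -> (5.657,-5.657) [heading=315, draw]
  RT 90: heading 315 -> 225
  -- iteration 2/4 --
  FD 8: (5.657,-5.657) -> (0,-11.314) [heading=225, draw]
  RT 90: heading 225 -> 135
  -- iteration 3/4 --
  FD 8: (0,-11.314) -> (-5.657,-5.657) [heading=135, draw]
  RT 90: heading 135 -> 45
  -- iteration 4/4 --
  FD 8: (-5.657,-5.657) -> (0,0) [heading=45, draw]
  RT 90: heading 45 -> 315
]
Final: pos=(0,0), heading=315, 4 segment(s) drawn

Start position: (0, 0)
Final position: (0, 0)
Distance = 0; < 1e-6 -> CLOSED

Answer: yes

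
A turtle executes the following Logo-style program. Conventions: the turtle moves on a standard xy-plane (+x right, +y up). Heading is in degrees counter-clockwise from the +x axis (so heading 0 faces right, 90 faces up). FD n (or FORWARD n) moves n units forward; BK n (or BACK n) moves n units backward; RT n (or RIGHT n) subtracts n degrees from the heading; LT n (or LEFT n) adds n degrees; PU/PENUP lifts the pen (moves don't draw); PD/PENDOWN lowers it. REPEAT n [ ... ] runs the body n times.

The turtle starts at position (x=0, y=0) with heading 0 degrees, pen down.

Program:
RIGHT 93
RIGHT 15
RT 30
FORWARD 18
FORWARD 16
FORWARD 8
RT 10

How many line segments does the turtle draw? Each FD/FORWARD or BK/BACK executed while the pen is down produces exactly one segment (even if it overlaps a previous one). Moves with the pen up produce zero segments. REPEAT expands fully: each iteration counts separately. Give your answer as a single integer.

Executing turtle program step by step:
Start: pos=(0,0), heading=0, pen down
RT 93: heading 0 -> 267
RT 15: heading 267 -> 252
RT 30: heading 252 -> 222
FD 18: (0,0) -> (-13.377,-12.044) [heading=222, draw]
FD 16: (-13.377,-12.044) -> (-25.267,-22.75) [heading=222, draw]
FD 8: (-25.267,-22.75) -> (-31.212,-28.103) [heading=222, draw]
RT 10: heading 222 -> 212
Final: pos=(-31.212,-28.103), heading=212, 3 segment(s) drawn
Segments drawn: 3

Answer: 3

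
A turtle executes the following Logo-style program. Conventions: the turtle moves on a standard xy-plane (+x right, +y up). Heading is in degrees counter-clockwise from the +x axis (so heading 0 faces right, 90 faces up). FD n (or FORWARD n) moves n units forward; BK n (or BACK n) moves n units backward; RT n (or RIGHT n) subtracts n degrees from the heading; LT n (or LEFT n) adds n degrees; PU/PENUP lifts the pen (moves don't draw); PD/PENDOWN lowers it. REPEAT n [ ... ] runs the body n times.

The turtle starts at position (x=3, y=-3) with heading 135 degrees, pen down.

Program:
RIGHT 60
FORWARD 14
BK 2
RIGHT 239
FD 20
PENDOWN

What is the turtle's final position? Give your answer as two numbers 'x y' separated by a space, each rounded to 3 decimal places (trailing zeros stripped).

Answer: -13.119 3.078

Derivation:
Executing turtle program step by step:
Start: pos=(3,-3), heading=135, pen down
RT 60: heading 135 -> 75
FD 14: (3,-3) -> (6.623,10.523) [heading=75, draw]
BK 2: (6.623,10.523) -> (6.106,8.591) [heading=75, draw]
RT 239: heading 75 -> 196
FD 20: (6.106,8.591) -> (-13.119,3.078) [heading=196, draw]
PD: pen down
Final: pos=(-13.119,3.078), heading=196, 3 segment(s) drawn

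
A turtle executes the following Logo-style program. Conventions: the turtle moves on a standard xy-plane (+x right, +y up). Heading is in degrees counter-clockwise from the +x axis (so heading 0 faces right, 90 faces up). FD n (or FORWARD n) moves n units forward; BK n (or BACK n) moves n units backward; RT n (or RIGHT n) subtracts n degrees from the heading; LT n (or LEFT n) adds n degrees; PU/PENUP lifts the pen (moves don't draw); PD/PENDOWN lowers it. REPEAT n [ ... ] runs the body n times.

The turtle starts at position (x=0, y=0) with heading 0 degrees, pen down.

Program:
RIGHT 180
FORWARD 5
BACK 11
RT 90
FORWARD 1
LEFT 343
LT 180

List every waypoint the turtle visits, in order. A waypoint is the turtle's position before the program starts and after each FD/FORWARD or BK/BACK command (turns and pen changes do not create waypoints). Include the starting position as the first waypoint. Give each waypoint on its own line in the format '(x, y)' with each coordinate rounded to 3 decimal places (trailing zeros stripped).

Answer: (0, 0)
(-5, 0)
(6, 0)
(6, 1)

Derivation:
Executing turtle program step by step:
Start: pos=(0,0), heading=0, pen down
RT 180: heading 0 -> 180
FD 5: (0,0) -> (-5,0) [heading=180, draw]
BK 11: (-5,0) -> (6,0) [heading=180, draw]
RT 90: heading 180 -> 90
FD 1: (6,0) -> (6,1) [heading=90, draw]
LT 343: heading 90 -> 73
LT 180: heading 73 -> 253
Final: pos=(6,1), heading=253, 3 segment(s) drawn
Waypoints (4 total):
(0, 0)
(-5, 0)
(6, 0)
(6, 1)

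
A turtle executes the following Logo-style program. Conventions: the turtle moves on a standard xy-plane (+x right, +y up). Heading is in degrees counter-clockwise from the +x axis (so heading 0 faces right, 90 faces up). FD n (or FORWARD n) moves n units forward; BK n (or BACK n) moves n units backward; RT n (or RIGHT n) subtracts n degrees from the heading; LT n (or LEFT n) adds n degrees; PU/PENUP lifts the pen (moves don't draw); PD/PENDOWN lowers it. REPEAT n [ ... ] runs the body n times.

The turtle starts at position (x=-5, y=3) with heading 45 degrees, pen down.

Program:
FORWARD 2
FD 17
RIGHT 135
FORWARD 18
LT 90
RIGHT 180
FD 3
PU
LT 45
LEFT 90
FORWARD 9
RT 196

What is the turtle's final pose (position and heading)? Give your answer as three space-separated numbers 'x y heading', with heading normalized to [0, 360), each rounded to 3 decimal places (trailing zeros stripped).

Executing turtle program step by step:
Start: pos=(-5,3), heading=45, pen down
FD 2: (-5,3) -> (-3.586,4.414) [heading=45, draw]
FD 17: (-3.586,4.414) -> (8.435,16.435) [heading=45, draw]
RT 135: heading 45 -> 270
FD 18: (8.435,16.435) -> (8.435,-1.565) [heading=270, draw]
LT 90: heading 270 -> 0
RT 180: heading 0 -> 180
FD 3: (8.435,-1.565) -> (5.435,-1.565) [heading=180, draw]
PU: pen up
LT 45: heading 180 -> 225
LT 90: heading 225 -> 315
FD 9: (5.435,-1.565) -> (11.799,-7.929) [heading=315, move]
RT 196: heading 315 -> 119
Final: pos=(11.799,-7.929), heading=119, 4 segment(s) drawn

Answer: 11.799 -7.929 119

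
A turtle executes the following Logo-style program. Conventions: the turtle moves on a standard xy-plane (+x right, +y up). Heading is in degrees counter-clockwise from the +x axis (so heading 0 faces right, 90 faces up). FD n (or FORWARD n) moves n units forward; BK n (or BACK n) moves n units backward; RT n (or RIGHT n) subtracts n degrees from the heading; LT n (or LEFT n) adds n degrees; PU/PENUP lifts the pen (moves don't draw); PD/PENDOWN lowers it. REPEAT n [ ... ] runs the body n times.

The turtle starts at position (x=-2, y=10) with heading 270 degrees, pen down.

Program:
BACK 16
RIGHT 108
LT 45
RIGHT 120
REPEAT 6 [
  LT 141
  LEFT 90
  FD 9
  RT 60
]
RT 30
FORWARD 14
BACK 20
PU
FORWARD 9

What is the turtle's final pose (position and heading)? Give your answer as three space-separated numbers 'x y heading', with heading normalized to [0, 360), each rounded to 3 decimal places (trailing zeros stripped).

Answer: 4.695 27.921 3

Derivation:
Executing turtle program step by step:
Start: pos=(-2,10), heading=270, pen down
BK 16: (-2,10) -> (-2,26) [heading=270, draw]
RT 108: heading 270 -> 162
LT 45: heading 162 -> 207
RT 120: heading 207 -> 87
REPEAT 6 [
  -- iteration 1/6 --
  LT 141: heading 87 -> 228
  LT 90: heading 228 -> 318
  FD 9: (-2,26) -> (4.688,19.978) [heading=318, draw]
  RT 60: heading 318 -> 258
  -- iteration 2/6 --
  LT 141: heading 258 -> 39
  LT 90: heading 39 -> 129
  FD 9: (4.688,19.978) -> (-0.976,26.972) [heading=129, draw]
  RT 60: heading 129 -> 69
  -- iteration 3/6 --
  LT 141: heading 69 -> 210
  LT 90: heading 210 -> 300
  FD 9: (-0.976,26.972) -> (3.524,19.178) [heading=300, draw]
  RT 60: heading 300 -> 240
  -- iteration 4/6 --
  LT 141: heading 240 -> 21
  LT 90: heading 21 -> 111
  FD 9: (3.524,19.178) -> (0.299,27.58) [heading=111, draw]
  RT 60: heading 111 -> 51
  -- iteration 5/6 --
  LT 141: heading 51 -> 192
  LT 90: heading 192 -> 282
  FD 9: (0.299,27.58) -> (2.17,18.777) [heading=282, draw]
  RT 60: heading 282 -> 222
  -- iteration 6/6 --
  LT 141: heading 222 -> 3
  LT 90: heading 3 -> 93
  FD 9: (2.17,18.777) -> (1.699,27.764) [heading=93, draw]
  RT 60: heading 93 -> 33
]
RT 30: heading 33 -> 3
FD 14: (1.699,27.764) -> (15.68,28.497) [heading=3, draw]
BK 20: (15.68,28.497) -> (-4.292,27.45) [heading=3, draw]
PU: pen up
FD 9: (-4.292,27.45) -> (4.695,27.921) [heading=3, move]
Final: pos=(4.695,27.921), heading=3, 9 segment(s) drawn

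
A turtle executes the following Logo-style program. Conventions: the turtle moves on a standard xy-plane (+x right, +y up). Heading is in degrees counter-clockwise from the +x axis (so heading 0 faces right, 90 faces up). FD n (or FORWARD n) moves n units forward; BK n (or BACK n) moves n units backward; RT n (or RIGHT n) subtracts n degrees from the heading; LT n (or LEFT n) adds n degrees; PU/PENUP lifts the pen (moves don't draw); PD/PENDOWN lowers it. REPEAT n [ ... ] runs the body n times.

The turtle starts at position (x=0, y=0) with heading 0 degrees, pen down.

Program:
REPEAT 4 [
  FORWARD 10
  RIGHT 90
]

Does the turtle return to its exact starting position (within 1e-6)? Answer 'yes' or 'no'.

Answer: yes

Derivation:
Executing turtle program step by step:
Start: pos=(0,0), heading=0, pen down
REPEAT 4 [
  -- iteration 1/4 --
  FD 10: (0,0) -> (10,0) [heading=0, draw]
  RT 90: heading 0 -> 270
  -- iteration 2/4 --
  FD 10: (10,0) -> (10,-10) [heading=270, draw]
  RT 90: heading 270 -> 180
  -- iteration 3/4 --
  FD 10: (10,-10) -> (0,-10) [heading=180, draw]
  RT 90: heading 180 -> 90
  -- iteration 4/4 --
  FD 10: (0,-10) -> (0,0) [heading=90, draw]
  RT 90: heading 90 -> 0
]
Final: pos=(0,0), heading=0, 4 segment(s) drawn

Start position: (0, 0)
Final position: (0, 0)
Distance = 0; < 1e-6 -> CLOSED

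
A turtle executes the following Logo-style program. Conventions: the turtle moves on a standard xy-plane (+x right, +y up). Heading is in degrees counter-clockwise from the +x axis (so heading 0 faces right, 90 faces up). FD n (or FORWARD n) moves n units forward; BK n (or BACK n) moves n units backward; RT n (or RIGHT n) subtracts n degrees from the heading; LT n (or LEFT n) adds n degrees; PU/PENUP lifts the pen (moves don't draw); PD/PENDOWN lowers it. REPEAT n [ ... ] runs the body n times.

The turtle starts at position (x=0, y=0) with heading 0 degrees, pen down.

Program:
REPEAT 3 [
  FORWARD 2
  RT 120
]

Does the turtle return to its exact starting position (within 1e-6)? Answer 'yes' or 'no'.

Executing turtle program step by step:
Start: pos=(0,0), heading=0, pen down
REPEAT 3 [
  -- iteration 1/3 --
  FD 2: (0,0) -> (2,0) [heading=0, draw]
  RT 120: heading 0 -> 240
  -- iteration 2/3 --
  FD 2: (2,0) -> (1,-1.732) [heading=240, draw]
  RT 120: heading 240 -> 120
  -- iteration 3/3 --
  FD 2: (1,-1.732) -> (0,0) [heading=120, draw]
  RT 120: heading 120 -> 0
]
Final: pos=(0,0), heading=0, 3 segment(s) drawn

Start position: (0, 0)
Final position: (0, 0)
Distance = 0; < 1e-6 -> CLOSED

Answer: yes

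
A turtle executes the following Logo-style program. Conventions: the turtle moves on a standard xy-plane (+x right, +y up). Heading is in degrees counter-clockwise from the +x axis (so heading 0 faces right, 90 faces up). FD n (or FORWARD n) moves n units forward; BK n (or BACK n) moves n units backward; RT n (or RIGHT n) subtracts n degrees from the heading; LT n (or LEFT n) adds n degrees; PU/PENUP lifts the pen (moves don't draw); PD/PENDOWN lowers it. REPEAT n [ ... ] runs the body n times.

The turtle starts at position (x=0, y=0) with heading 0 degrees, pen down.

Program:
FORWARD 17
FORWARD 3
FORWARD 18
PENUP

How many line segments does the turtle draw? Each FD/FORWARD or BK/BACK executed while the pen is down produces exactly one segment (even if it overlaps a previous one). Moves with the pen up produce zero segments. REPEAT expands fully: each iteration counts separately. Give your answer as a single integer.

Answer: 3

Derivation:
Executing turtle program step by step:
Start: pos=(0,0), heading=0, pen down
FD 17: (0,0) -> (17,0) [heading=0, draw]
FD 3: (17,0) -> (20,0) [heading=0, draw]
FD 18: (20,0) -> (38,0) [heading=0, draw]
PU: pen up
Final: pos=(38,0), heading=0, 3 segment(s) drawn
Segments drawn: 3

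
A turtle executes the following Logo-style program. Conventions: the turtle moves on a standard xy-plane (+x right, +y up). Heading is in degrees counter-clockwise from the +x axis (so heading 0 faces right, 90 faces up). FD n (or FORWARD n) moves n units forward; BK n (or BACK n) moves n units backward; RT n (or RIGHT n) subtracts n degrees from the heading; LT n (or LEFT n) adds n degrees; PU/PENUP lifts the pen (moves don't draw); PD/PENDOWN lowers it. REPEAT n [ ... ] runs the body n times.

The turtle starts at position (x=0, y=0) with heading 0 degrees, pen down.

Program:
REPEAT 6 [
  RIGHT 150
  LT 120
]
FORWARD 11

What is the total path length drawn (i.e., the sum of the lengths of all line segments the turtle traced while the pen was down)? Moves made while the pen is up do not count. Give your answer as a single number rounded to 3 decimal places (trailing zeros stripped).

Executing turtle program step by step:
Start: pos=(0,0), heading=0, pen down
REPEAT 6 [
  -- iteration 1/6 --
  RT 150: heading 0 -> 210
  LT 120: heading 210 -> 330
  -- iteration 2/6 --
  RT 150: heading 330 -> 180
  LT 120: heading 180 -> 300
  -- iteration 3/6 --
  RT 150: heading 300 -> 150
  LT 120: heading 150 -> 270
  -- iteration 4/6 --
  RT 150: heading 270 -> 120
  LT 120: heading 120 -> 240
  -- iteration 5/6 --
  RT 150: heading 240 -> 90
  LT 120: heading 90 -> 210
  -- iteration 6/6 --
  RT 150: heading 210 -> 60
  LT 120: heading 60 -> 180
]
FD 11: (0,0) -> (-11,0) [heading=180, draw]
Final: pos=(-11,0), heading=180, 1 segment(s) drawn

Segment lengths:
  seg 1: (0,0) -> (-11,0), length = 11
Total = 11

Answer: 11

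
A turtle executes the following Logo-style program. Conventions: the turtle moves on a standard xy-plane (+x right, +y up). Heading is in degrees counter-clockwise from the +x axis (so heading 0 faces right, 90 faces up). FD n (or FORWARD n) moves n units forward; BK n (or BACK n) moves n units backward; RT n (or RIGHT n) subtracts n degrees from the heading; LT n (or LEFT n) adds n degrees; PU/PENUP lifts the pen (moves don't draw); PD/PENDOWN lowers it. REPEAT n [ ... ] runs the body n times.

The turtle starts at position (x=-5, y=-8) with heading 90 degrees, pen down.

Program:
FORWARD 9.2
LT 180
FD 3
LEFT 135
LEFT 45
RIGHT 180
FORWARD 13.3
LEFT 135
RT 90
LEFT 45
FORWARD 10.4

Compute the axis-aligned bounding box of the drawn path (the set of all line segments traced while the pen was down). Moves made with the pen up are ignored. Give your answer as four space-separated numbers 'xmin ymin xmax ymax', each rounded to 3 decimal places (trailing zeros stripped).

Executing turtle program step by step:
Start: pos=(-5,-8), heading=90, pen down
FD 9.2: (-5,-8) -> (-5,1.2) [heading=90, draw]
LT 180: heading 90 -> 270
FD 3: (-5,1.2) -> (-5,-1.8) [heading=270, draw]
LT 135: heading 270 -> 45
LT 45: heading 45 -> 90
RT 180: heading 90 -> 270
FD 13.3: (-5,-1.8) -> (-5,-15.1) [heading=270, draw]
LT 135: heading 270 -> 45
RT 90: heading 45 -> 315
LT 45: heading 315 -> 0
FD 10.4: (-5,-15.1) -> (5.4,-15.1) [heading=0, draw]
Final: pos=(5.4,-15.1), heading=0, 4 segment(s) drawn

Segment endpoints: x in {-5, -5, -5, 5.4}, y in {-15.1, -15.1, -8, -1.8, 1.2}
xmin=-5, ymin=-15.1, xmax=5.4, ymax=1.2

Answer: -5 -15.1 5.4 1.2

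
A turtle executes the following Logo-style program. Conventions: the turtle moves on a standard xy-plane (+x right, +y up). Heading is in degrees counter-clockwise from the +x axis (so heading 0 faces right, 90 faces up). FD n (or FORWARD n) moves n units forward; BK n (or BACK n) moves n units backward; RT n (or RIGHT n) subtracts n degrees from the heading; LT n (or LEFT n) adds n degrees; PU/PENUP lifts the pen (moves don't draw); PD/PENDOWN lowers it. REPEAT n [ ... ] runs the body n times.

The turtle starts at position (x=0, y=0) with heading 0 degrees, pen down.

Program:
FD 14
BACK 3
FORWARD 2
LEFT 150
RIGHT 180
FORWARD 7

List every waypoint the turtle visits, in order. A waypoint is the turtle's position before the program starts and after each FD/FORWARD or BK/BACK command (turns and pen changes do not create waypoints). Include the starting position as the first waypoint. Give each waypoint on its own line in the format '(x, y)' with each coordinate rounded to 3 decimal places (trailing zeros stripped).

Answer: (0, 0)
(14, 0)
(11, 0)
(13, 0)
(19.062, -3.5)

Derivation:
Executing turtle program step by step:
Start: pos=(0,0), heading=0, pen down
FD 14: (0,0) -> (14,0) [heading=0, draw]
BK 3: (14,0) -> (11,0) [heading=0, draw]
FD 2: (11,0) -> (13,0) [heading=0, draw]
LT 150: heading 0 -> 150
RT 180: heading 150 -> 330
FD 7: (13,0) -> (19.062,-3.5) [heading=330, draw]
Final: pos=(19.062,-3.5), heading=330, 4 segment(s) drawn
Waypoints (5 total):
(0, 0)
(14, 0)
(11, 0)
(13, 0)
(19.062, -3.5)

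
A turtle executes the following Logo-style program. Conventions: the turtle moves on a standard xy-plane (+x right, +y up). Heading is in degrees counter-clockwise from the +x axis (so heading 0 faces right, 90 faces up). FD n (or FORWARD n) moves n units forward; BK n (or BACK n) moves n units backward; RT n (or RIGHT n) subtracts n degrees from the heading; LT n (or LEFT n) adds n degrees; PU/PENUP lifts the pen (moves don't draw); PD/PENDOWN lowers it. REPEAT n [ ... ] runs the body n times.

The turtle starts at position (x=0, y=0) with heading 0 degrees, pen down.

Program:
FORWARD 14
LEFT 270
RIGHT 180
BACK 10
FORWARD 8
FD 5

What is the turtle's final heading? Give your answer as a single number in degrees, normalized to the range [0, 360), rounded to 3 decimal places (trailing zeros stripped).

Executing turtle program step by step:
Start: pos=(0,0), heading=0, pen down
FD 14: (0,0) -> (14,0) [heading=0, draw]
LT 270: heading 0 -> 270
RT 180: heading 270 -> 90
BK 10: (14,0) -> (14,-10) [heading=90, draw]
FD 8: (14,-10) -> (14,-2) [heading=90, draw]
FD 5: (14,-2) -> (14,3) [heading=90, draw]
Final: pos=(14,3), heading=90, 4 segment(s) drawn

Answer: 90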